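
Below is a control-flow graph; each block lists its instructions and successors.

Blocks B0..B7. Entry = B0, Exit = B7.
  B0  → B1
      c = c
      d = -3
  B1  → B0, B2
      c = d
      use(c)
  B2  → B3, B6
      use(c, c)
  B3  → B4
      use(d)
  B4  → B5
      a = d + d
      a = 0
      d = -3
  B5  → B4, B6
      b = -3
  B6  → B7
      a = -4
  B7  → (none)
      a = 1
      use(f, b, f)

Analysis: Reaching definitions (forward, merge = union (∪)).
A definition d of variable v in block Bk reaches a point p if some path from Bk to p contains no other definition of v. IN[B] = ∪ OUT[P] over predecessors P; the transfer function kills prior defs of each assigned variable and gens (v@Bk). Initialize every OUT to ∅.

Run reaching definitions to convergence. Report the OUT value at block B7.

Answer: {a@B7, b@B5, c@B1, d@B0, d@B4}

Derivation:
Per-block solution:
  B0:   IN={c@B1, d@B0}   OUT={c@B0, d@B0}
  B1:   IN={c@B0, d@B0}   OUT={c@B1, d@B0}
  B2:   IN={c@B1, d@B0}   OUT={c@B1, d@B0}
  B3:   IN={c@B1, d@B0}   OUT={c@B1, d@B0}
  B4:   IN={a@B4, b@B5, c@B1, d@B0, d@B4}   OUT={a@B4, b@B5, c@B1, d@B4}
  B5:   IN={a@B4, b@B5, c@B1, d@B4}   OUT={a@B4, b@B5, c@B1, d@B4}
  B6:   IN={a@B4, b@B5, c@B1, d@B0, d@B4}   OUT={a@B6, b@B5, c@B1, d@B0, d@B4}
  B7:   IN={a@B6, b@B5, c@B1, d@B0, d@B4}   OUT={a@B7, b@B5, c@B1, d@B0, d@B4}

Merge at B7: IN[B7] = OUT[B6] = {a@B6, b@B5, c@B1, d@B0, d@B4}
Applying B7's transfer function to that IN value gives OUT[B7] (row B7 above).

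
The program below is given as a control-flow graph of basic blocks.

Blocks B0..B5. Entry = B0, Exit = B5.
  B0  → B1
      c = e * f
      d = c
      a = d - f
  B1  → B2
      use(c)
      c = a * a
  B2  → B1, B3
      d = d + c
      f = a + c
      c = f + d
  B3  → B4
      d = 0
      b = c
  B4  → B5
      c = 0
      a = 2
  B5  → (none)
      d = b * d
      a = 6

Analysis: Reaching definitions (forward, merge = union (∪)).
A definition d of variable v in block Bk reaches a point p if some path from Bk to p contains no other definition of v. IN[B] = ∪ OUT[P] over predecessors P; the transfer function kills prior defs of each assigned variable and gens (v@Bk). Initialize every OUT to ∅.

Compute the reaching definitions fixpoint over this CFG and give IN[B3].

Answer: {a@B0, c@B2, d@B2, f@B2}

Trace:
Per-block solution:
  B0:  IN={}  OUT={a@B0, c@B0, d@B0}
  B1:  IN={a@B0, c@B0, c@B2, d@B0, d@B2, f@B2}  OUT={a@B0, c@B1, d@B0, d@B2, f@B2}
  B2:  IN={a@B0, c@B1, d@B0, d@B2, f@B2}  OUT={a@B0, c@B2, d@B2, f@B2}
  B3:  IN={a@B0, c@B2, d@B2, f@B2}  OUT={a@B0, b@B3, c@B2, d@B3, f@B2}
  B4:  IN={a@B0, b@B3, c@B2, d@B3, f@B2}  OUT={a@B4, b@B3, c@B4, d@B3, f@B2}
  B5:  IN={a@B4, b@B3, c@B4, d@B3, f@B2}  OUT={a@B5, b@B3, c@B4, d@B5, f@B2}

Merge at B3: IN[B3] = OUT[B2] = {a@B0, c@B2, d@B2, f@B2}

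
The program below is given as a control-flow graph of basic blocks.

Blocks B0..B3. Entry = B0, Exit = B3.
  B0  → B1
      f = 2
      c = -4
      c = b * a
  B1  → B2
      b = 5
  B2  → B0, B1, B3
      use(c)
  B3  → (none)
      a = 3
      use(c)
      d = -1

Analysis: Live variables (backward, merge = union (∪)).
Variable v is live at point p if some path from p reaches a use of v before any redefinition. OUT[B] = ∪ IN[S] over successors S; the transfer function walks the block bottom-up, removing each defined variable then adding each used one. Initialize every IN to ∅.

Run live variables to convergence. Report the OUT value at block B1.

Answer: {a, b, c}

Trace:
Per-block solution:
  B0:   IN={a, b}   OUT={a, c}
  B1:   IN={a, c}   OUT={a, b, c}
  B2:   IN={a, b, c}   OUT={a, b, c}
  B3:   IN={c}   OUT={}

Merge at B1: OUT[B1] = IN[B2] = {a, b, c}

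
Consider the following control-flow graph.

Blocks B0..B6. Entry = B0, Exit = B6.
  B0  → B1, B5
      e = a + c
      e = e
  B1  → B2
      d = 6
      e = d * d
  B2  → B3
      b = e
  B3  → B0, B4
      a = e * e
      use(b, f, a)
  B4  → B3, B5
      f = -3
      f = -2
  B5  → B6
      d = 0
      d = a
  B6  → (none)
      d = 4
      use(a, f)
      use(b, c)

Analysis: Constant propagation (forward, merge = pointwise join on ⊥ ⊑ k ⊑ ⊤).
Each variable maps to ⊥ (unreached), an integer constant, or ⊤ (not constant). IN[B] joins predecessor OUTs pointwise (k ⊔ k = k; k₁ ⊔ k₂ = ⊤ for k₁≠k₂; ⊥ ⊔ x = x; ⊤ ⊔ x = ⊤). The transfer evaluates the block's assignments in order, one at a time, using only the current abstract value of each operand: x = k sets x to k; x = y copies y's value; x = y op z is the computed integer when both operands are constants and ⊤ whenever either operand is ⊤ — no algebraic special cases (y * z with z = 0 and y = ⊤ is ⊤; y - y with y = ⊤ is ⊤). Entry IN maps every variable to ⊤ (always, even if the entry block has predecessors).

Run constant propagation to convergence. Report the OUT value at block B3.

Answer: {a: 1296, b: 36, c: ⊤, d: 6, e: 36, f: ⊤}

Trace:
Fixpoint table:
  B0: | IN=(all ⊤) | OUT=(all ⊤)
  B1: | IN=(all ⊤) | OUT={d:6, e:36; rest ⊤}
  B2: | IN={d:6, e:36; rest ⊤} | OUT={b:36, d:6, e:36; rest ⊤}
  B3: | IN={b:36, d:6, e:36; rest ⊤} | OUT={a:1296, b:36, d:6, e:36; rest ⊤}
  B4: | IN={a:1296, b:36, d:6, e:36; rest ⊤} | OUT={a:1296, b:36, d:6, e:36, f:-2; rest ⊤}
  B5: | IN=(all ⊤) | OUT=(all ⊤)
  B6: | IN=(all ⊤) | OUT={d:4; rest ⊤}

Merge at B3: IN[B3] = OUT[B2] ⊔ OUT[B4] = {a: ⊤, b: 36, c: ⊤, d: 6, e: 36, f: ⊤}
Applying B3's transfer function to that IN value gives OUT[B3] (row B3 above).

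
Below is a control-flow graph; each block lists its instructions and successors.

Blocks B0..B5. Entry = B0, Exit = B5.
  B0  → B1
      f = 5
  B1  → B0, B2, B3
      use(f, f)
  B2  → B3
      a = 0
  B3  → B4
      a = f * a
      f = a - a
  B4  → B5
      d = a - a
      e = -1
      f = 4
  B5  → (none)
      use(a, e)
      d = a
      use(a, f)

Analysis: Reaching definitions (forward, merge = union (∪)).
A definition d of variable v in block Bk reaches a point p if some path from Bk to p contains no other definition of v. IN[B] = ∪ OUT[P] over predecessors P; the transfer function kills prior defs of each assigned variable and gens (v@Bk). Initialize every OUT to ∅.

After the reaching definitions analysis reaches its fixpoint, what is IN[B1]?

Fixpoint table:
  B0:  IN={f@B0}  OUT={f@B0}
  B1:  IN={f@B0}  OUT={f@B0}
  B2:  IN={f@B0}  OUT={a@B2, f@B0}
  B3:  IN={a@B2, f@B0}  OUT={a@B3, f@B3}
  B4:  IN={a@B3, f@B3}  OUT={a@B3, d@B4, e@B4, f@B4}
  B5:  IN={a@B3, d@B4, e@B4, f@B4}  OUT={a@B3, d@B5, e@B4, f@B4}

Merge at B1: IN[B1] = OUT[B0] = {f@B0}

Answer: {f@B0}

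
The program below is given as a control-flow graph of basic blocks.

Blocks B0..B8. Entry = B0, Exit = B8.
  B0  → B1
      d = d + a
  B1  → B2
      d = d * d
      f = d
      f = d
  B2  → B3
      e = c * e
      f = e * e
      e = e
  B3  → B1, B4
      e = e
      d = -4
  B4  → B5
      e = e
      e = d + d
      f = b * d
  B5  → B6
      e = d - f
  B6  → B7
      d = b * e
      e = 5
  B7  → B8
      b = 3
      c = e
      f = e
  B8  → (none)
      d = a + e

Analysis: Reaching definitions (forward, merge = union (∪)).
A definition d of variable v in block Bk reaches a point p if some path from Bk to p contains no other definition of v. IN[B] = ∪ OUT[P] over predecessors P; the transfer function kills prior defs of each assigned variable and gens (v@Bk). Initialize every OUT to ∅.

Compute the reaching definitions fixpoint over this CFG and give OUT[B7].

Converged values:
  B0: | IN={} | OUT={d@B0}
  B1: | IN={d@B0, d@B3, e@B3, f@B2} | OUT={d@B1, e@B3, f@B1}
  B2: | IN={d@B1, e@B3, f@B1} | OUT={d@B1, e@B2, f@B2}
  B3: | IN={d@B1, e@B2, f@B2} | OUT={d@B3, e@B3, f@B2}
  B4: | IN={d@B3, e@B3, f@B2} | OUT={d@B3, e@B4, f@B4}
  B5: | IN={d@B3, e@B4, f@B4} | OUT={d@B3, e@B5, f@B4}
  B6: | IN={d@B3, e@B5, f@B4} | OUT={d@B6, e@B6, f@B4}
  B7: | IN={d@B6, e@B6, f@B4} | OUT={b@B7, c@B7, d@B6, e@B6, f@B7}
  B8: | IN={b@B7, c@B7, d@B6, e@B6, f@B7} | OUT={b@B7, c@B7, d@B8, e@B6, f@B7}

Merge at B7: IN[B7] = OUT[B6] = {d@B6, e@B6, f@B4}
Applying B7's transfer function to that IN value gives OUT[B7] (row B7 above).

Answer: {b@B7, c@B7, d@B6, e@B6, f@B7}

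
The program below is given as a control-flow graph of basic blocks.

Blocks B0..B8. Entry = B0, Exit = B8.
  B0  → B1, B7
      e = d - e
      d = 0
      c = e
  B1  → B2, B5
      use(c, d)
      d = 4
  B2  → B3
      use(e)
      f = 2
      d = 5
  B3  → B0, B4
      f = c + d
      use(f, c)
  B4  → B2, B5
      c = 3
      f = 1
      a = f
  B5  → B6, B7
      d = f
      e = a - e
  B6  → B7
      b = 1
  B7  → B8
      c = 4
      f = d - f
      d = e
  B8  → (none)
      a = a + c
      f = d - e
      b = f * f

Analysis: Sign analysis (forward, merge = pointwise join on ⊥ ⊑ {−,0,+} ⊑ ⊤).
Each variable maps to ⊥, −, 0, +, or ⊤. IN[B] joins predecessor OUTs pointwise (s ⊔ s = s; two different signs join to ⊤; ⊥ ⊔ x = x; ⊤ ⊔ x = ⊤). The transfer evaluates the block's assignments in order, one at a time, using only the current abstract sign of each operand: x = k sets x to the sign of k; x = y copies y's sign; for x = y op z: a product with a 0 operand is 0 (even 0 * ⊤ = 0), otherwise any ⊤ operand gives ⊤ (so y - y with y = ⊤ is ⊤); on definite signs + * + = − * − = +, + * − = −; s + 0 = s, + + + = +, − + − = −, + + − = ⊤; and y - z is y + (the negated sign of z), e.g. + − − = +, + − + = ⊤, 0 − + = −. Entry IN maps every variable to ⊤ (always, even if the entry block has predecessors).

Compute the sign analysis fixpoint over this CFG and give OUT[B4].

Answer: {a: +, b: ⊤, c: +, d: +, e: ⊤, f: +}

Derivation:
Per-block solution:
  B0:  IN=(all ⊤)  OUT={d:0; rest ⊤}
  B1:  IN={d:0; rest ⊤}  OUT={d:+; rest ⊤}
  B2:  IN={d:+; rest ⊤}  OUT={d:+, f:+; rest ⊤}
  B3:  IN={d:+, f:+; rest ⊤}  OUT={d:+; rest ⊤}
  B4:  IN={d:+; rest ⊤}  OUT={a:+, c:+, d:+, f:+; rest ⊤}
  B5:  IN={d:+; rest ⊤}  OUT=(all ⊤)
  B6:  IN=(all ⊤)  OUT={b:+; rest ⊤}
  B7:  IN=(all ⊤)  OUT={c:+; rest ⊤}
  B8:  IN={c:+; rest ⊤}  OUT={c:+; rest ⊤}

Merge at B4: IN[B4] = OUT[B3] = {a: ⊤, b: ⊤, c: ⊤, d: +, e: ⊤, f: ⊤}
Applying B4's transfer function to that IN value gives OUT[B4] (row B4 above).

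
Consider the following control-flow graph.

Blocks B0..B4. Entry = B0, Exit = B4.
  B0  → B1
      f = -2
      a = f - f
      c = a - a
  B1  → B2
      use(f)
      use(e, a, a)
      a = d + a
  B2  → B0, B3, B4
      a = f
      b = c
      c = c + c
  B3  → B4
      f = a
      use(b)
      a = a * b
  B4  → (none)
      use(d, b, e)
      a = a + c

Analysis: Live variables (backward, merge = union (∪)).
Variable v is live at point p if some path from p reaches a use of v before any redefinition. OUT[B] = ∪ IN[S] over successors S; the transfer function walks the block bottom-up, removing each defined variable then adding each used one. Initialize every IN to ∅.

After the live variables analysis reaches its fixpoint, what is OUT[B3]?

Fixpoint table:
  B0:   IN={d, e}   OUT={a, c, d, e, f}
  B1:   IN={a, c, d, e, f}   OUT={c, d, e, f}
  B2:   IN={c, d, e, f}   OUT={a, b, c, d, e}
  B3:   IN={a, b, c, d, e}   OUT={a, b, c, d, e}
  B4:   IN={a, b, c, d, e}   OUT={}

Merge at B3: OUT[B3] = IN[B4] = {a, b, c, d, e}

Answer: {a, b, c, d, e}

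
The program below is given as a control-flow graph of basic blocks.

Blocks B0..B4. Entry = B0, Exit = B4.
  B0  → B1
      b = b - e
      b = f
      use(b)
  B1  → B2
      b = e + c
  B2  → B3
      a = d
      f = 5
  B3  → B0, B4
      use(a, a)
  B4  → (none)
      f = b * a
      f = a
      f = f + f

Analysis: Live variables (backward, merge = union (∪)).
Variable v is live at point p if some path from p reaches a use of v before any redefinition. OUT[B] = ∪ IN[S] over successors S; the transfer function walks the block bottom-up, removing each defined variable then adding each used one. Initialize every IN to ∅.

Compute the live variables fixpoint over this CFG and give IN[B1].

Answer: {c, d, e}

Derivation:
Per-block solution:
  B0:   IN={b, c, d, e, f}   OUT={c, d, e}
  B1:   IN={c, d, e}   OUT={b, c, d, e}
  B2:   IN={b, c, d, e}   OUT={a, b, c, d, e, f}
  B3:   IN={a, b, c, d, e, f}   OUT={a, b, c, d, e, f}
  B4:   IN={a, b}   OUT={}

Merge at B1: OUT[B1] = IN[B2] = {b, c, d, e}
Applying B1's transfer function to that OUT value gives IN[B1] (row B1 above).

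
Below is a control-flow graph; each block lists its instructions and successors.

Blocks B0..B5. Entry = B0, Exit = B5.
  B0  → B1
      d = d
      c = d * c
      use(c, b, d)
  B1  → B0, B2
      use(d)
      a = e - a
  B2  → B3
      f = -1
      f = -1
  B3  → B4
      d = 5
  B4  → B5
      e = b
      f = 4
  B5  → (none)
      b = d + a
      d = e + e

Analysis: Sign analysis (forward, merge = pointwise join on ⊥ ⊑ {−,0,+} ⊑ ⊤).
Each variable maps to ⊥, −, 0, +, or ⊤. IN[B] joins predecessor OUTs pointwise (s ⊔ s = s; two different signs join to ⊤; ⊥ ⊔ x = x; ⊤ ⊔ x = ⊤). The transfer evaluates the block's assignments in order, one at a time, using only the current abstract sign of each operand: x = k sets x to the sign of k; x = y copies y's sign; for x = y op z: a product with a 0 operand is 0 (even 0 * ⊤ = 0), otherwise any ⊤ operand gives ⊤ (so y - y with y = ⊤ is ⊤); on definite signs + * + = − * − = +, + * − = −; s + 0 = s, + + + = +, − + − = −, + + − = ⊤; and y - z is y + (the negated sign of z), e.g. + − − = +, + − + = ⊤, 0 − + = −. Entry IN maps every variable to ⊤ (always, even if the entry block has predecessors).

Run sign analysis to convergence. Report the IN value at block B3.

Per-block solution:
  B0: | IN=(all ⊤) | OUT=(all ⊤)
  B1: | IN=(all ⊤) | OUT=(all ⊤)
  B2: | IN=(all ⊤) | OUT={f:-; rest ⊤}
  B3: | IN={f:-; rest ⊤} | OUT={d:+, f:-; rest ⊤}
  B4: | IN={d:+, f:-; rest ⊤} | OUT={d:+, f:+; rest ⊤}
  B5: | IN={d:+, f:+; rest ⊤} | OUT={f:+; rest ⊤}

Merge at B3: IN[B3] = OUT[B2] = {a: ⊤, b: ⊤, c: ⊤, d: ⊤, e: ⊤, f: -}

Answer: {a: ⊤, b: ⊤, c: ⊤, d: ⊤, e: ⊤, f: -}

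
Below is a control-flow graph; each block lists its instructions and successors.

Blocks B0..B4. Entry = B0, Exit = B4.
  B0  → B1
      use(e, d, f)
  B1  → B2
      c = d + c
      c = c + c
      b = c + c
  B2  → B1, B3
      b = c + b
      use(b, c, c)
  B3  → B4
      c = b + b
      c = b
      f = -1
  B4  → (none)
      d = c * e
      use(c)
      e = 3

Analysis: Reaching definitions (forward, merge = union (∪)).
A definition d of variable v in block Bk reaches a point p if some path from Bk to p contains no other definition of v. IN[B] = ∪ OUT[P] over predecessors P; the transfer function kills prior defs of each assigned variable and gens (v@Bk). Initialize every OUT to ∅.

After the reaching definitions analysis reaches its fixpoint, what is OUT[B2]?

Answer: {b@B2, c@B1}

Trace:
Per-block solution:
  B0: | IN={} | OUT={}
  B1: | IN={b@B2, c@B1} | OUT={b@B1, c@B1}
  B2: | IN={b@B1, c@B1} | OUT={b@B2, c@B1}
  B3: | IN={b@B2, c@B1} | OUT={b@B2, c@B3, f@B3}
  B4: | IN={b@B2, c@B3, f@B3} | OUT={b@B2, c@B3, d@B4, e@B4, f@B3}

Merge at B2: IN[B2] = OUT[B1] = {b@B1, c@B1}
Applying B2's transfer function to that IN value gives OUT[B2] (row B2 above).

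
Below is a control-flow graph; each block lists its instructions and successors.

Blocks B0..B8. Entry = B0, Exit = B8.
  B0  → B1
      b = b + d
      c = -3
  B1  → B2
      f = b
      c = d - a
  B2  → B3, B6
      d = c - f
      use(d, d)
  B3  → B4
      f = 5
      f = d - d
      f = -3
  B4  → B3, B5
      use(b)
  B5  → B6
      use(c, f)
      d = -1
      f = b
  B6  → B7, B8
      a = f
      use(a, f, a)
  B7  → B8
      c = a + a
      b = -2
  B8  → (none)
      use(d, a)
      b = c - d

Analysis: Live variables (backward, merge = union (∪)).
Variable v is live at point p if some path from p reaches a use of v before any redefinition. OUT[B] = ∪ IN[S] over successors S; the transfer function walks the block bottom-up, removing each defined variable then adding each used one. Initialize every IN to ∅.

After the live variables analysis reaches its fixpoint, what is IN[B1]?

Fixpoint table:
  B0:   IN={a, b, d}   OUT={a, b, d}
  B1:   IN={a, b, d}   OUT={b, c, f}
  B2:   IN={b, c, f}   OUT={b, c, d, f}
  B3:   IN={b, c, d}   OUT={b, c, d, f}
  B4:   IN={b, c, d, f}   OUT={b, c, d, f}
  B5:   IN={b, c, f}   OUT={c, d, f}
  B6:   IN={c, d, f}   OUT={a, c, d}
  B7:   IN={a, d}   OUT={a, c, d}
  B8:   IN={a, c, d}   OUT={}

Merge at B1: OUT[B1] = IN[B2] = {b, c, f}
Applying B1's transfer function to that OUT value gives IN[B1] (row B1 above).

Answer: {a, b, d}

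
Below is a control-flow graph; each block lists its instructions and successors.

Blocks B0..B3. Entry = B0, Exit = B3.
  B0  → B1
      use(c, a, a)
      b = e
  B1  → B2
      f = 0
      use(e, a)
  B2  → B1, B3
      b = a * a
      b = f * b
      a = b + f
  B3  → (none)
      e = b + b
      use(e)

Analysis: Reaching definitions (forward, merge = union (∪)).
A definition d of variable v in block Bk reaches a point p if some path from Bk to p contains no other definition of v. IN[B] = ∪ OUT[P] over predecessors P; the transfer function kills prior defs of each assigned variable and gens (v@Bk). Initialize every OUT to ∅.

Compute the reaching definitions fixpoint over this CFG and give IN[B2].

Fixpoint table:
  B0: | IN={} | OUT={b@B0}
  B1: | IN={a@B2, b@B0, b@B2, f@B1} | OUT={a@B2, b@B0, b@B2, f@B1}
  B2: | IN={a@B2, b@B0, b@B2, f@B1} | OUT={a@B2, b@B2, f@B1}
  B3: | IN={a@B2, b@B2, f@B1} | OUT={a@B2, b@B2, e@B3, f@B1}

Merge at B2: IN[B2] = OUT[B1] = {a@B2, b@B0, b@B2, f@B1}

Answer: {a@B2, b@B0, b@B2, f@B1}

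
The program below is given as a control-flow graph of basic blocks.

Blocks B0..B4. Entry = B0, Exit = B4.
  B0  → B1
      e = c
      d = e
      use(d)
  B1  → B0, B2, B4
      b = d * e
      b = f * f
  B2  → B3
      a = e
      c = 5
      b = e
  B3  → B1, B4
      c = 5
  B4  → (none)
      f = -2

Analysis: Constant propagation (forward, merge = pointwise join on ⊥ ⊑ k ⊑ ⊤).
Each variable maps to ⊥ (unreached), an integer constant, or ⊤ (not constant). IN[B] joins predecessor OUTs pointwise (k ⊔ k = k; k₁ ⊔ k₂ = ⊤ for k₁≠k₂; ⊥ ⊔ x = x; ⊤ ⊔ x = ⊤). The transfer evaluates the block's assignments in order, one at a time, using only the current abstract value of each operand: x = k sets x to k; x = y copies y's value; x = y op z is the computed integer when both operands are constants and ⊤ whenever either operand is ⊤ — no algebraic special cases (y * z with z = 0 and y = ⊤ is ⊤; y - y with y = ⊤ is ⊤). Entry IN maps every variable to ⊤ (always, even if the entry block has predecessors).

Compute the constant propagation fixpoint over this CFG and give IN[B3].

Answer: {a: ⊤, b: ⊤, c: 5, d: ⊤, e: ⊤, f: ⊤}

Working:
Per-block solution:
  B0:  IN=(all ⊤)  OUT=(all ⊤)
  B1:  IN=(all ⊤)  OUT=(all ⊤)
  B2:  IN=(all ⊤)  OUT={c:5; rest ⊤}
  B3:  IN={c:5; rest ⊤}  OUT={c:5; rest ⊤}
  B4:  IN=(all ⊤)  OUT={f:-2; rest ⊤}

Merge at B3: IN[B3] = OUT[B2] = {a: ⊤, b: ⊤, c: 5, d: ⊤, e: ⊤, f: ⊤}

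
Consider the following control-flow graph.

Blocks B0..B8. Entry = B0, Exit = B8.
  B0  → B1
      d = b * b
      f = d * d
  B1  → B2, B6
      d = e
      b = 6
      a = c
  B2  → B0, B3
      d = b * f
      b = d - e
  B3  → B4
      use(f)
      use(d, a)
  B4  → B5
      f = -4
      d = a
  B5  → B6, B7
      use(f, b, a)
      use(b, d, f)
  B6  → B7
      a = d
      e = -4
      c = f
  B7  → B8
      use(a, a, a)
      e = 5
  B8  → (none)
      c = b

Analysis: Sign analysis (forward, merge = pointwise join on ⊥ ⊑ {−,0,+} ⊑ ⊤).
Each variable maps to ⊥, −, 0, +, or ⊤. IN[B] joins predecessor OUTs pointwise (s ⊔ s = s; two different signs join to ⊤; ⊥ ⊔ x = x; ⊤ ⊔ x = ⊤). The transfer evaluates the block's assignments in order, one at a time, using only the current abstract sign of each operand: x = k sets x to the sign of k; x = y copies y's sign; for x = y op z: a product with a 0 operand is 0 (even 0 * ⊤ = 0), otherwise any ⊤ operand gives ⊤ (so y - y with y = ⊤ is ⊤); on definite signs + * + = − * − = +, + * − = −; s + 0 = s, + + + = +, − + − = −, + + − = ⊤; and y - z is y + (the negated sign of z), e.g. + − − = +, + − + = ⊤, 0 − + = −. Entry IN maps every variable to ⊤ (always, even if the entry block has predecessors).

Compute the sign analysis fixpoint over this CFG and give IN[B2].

Answer: {a: ⊤, b: +, c: ⊤, d: ⊤, e: ⊤, f: ⊤}

Working:
Per-block solution:
  B0:   IN=(all ⊤)   OUT=(all ⊤)
  B1:   IN=(all ⊤)   OUT={b:+; rest ⊤}
  B2:   IN={b:+; rest ⊤}   OUT=(all ⊤)
  B3:   IN=(all ⊤)   OUT=(all ⊤)
  B4:   IN=(all ⊤)   OUT={f:-; rest ⊤}
  B5:   IN={f:-; rest ⊤}   OUT={f:-; rest ⊤}
  B6:   IN=(all ⊤)   OUT={e:-; rest ⊤}
  B7:   IN=(all ⊤)   OUT={e:+; rest ⊤}
  B8:   IN={e:+; rest ⊤}   OUT={e:+; rest ⊤}

Merge at B2: IN[B2] = OUT[B1] = {a: ⊤, b: +, c: ⊤, d: ⊤, e: ⊤, f: ⊤}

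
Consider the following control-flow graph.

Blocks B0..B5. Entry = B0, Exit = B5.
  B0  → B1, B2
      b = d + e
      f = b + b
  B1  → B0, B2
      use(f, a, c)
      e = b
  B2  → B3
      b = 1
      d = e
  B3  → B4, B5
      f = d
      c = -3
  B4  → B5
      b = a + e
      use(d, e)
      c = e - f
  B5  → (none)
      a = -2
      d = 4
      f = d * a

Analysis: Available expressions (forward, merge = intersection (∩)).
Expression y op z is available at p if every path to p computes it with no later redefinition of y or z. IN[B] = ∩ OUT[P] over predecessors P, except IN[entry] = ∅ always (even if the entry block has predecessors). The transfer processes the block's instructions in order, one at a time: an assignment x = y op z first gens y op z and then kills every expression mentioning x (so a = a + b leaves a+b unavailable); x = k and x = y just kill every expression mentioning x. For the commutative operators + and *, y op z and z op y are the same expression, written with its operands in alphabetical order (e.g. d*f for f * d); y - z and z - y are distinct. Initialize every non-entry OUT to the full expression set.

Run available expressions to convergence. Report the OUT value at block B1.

Answer: {b+b}

Working:
Converged values:
  B0: | IN={} | OUT={b+b, d+e}
  B1: | IN={b+b, d+e} | OUT={b+b}
  B2: | IN={b+b} | OUT={}
  B3: | IN={} | OUT={}
  B4: | IN={} | OUT={a+e, e-f}
  B5: | IN={} | OUT={a*d}

Merge at B1: IN[B1] = OUT[B0] = {b+b, d+e}
Applying B1's transfer function to that IN value gives OUT[B1] (row B1 above).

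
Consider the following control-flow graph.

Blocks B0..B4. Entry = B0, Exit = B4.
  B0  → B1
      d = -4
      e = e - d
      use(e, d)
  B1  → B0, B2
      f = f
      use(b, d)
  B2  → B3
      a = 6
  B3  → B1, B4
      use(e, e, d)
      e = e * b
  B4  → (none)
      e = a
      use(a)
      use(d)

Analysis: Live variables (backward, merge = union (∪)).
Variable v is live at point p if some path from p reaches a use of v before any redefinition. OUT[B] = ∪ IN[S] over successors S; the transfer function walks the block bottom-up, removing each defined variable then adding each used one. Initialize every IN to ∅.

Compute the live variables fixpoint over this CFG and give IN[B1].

Answer: {b, d, e, f}

Derivation:
Per-block solution:
  B0: | IN={b, e, f} | OUT={b, d, e, f}
  B1: | IN={b, d, e, f} | OUT={b, d, e, f}
  B2: | IN={b, d, e, f} | OUT={a, b, d, e, f}
  B3: | IN={a, b, d, e, f} | OUT={a, b, d, e, f}
  B4: | IN={a, d} | OUT={}

Merge at B1: OUT[B1] = IN[B0] ⊔ IN[B2] = {b, d, e, f}
Applying B1's transfer function to that OUT value gives IN[B1] (row B1 above).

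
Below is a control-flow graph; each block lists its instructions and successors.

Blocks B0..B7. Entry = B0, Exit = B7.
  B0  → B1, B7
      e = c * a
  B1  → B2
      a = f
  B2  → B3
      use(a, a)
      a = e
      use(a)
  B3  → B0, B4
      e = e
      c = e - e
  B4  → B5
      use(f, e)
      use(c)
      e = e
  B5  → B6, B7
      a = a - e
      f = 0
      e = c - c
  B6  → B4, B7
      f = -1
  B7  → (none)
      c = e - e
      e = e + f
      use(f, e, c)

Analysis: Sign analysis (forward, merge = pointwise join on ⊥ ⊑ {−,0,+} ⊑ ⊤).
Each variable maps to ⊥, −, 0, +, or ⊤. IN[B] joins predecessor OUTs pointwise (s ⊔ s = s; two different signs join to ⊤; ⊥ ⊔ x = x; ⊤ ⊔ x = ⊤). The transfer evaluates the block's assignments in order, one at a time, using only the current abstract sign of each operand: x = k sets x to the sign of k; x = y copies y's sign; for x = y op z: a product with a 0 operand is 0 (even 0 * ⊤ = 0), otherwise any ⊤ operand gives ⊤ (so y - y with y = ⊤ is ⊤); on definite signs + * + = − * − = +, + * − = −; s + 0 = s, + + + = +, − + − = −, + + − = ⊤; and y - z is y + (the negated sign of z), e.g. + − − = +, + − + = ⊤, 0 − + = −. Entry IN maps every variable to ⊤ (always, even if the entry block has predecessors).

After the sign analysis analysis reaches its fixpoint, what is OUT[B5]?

Fixpoint table:
  B0:  IN=(all ⊤)  OUT=(all ⊤)
  B1:  IN=(all ⊤)  OUT=(all ⊤)
  B2:  IN=(all ⊤)  OUT=(all ⊤)
  B3:  IN=(all ⊤)  OUT=(all ⊤)
  B4:  IN=(all ⊤)  OUT=(all ⊤)
  B5:  IN=(all ⊤)  OUT={f:0; rest ⊤}
  B6:  IN={f:0; rest ⊤}  OUT={f:-; rest ⊤}
  B7:  IN=(all ⊤)  OUT=(all ⊤)

Merge at B5: IN[B5] = OUT[B4] = {a: ⊤, b: ⊤, c: ⊤, d: ⊤, e: ⊤, f: ⊤}
Applying B5's transfer function to that IN value gives OUT[B5] (row B5 above).

Answer: {a: ⊤, b: ⊤, c: ⊤, d: ⊤, e: ⊤, f: 0}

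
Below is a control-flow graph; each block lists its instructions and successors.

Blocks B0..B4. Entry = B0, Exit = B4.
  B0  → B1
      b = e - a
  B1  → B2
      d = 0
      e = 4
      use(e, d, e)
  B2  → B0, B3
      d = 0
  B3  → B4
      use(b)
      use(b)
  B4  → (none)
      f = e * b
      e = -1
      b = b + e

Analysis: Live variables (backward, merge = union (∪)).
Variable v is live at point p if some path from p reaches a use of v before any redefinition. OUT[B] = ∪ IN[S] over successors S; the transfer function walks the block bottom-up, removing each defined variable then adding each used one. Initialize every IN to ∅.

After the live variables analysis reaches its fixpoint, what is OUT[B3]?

Answer: {b, e}

Derivation:
Per-block solution:
  B0:  IN={a, e}  OUT={a, b}
  B1:  IN={a, b}  OUT={a, b, e}
  B2:  IN={a, b, e}  OUT={a, b, e}
  B3:  IN={b, e}  OUT={b, e}
  B4:  IN={b, e}  OUT={}

Merge at B3: OUT[B3] = IN[B4] = {b, e}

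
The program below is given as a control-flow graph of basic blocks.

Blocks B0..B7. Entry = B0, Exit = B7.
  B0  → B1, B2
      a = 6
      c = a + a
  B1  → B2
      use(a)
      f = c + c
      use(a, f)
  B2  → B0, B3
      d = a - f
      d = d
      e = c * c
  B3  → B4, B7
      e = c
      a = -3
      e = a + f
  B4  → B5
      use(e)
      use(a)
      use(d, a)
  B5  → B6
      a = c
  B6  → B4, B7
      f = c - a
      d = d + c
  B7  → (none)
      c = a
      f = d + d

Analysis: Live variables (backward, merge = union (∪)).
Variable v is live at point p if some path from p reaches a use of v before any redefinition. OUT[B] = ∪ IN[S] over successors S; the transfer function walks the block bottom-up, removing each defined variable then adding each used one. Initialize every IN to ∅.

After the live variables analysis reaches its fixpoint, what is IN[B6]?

Fixpoint table:
  B0: | IN={f} | OUT={a, c, f}
  B1: | IN={a, c} | OUT={a, c, f}
  B2: | IN={a, c, f} | OUT={c, d, f}
  B3: | IN={c, d, f} | OUT={a, c, d, e}
  B4: | IN={a, c, d, e} | OUT={c, d, e}
  B5: | IN={c, d, e} | OUT={a, c, d, e}
  B6: | IN={a, c, d, e} | OUT={a, c, d, e}
  B7: | IN={a, d} | OUT={}

Merge at B6: OUT[B6] = IN[B4] ⊔ IN[B7] = {a, c, d, e}
Applying B6's transfer function to that OUT value gives IN[B6] (row B6 above).

Answer: {a, c, d, e}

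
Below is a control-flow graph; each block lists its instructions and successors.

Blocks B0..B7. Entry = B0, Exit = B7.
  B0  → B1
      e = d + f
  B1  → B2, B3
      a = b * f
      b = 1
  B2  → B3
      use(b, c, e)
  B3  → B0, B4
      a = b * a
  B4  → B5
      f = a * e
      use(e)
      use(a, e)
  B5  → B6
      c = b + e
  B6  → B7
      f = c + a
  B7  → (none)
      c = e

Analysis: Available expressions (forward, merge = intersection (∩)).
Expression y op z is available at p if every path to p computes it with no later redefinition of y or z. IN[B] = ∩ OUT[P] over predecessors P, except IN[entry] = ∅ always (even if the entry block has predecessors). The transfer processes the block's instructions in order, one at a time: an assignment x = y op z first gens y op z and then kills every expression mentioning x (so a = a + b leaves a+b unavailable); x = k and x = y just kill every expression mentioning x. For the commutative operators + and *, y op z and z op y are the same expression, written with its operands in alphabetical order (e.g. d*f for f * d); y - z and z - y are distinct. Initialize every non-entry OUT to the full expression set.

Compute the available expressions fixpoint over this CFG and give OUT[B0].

Answer: {d+f}

Trace:
Per-block solution:
  B0:  IN={}  OUT={d+f}
  B1:  IN={d+f}  OUT={d+f}
  B2:  IN={d+f}  OUT={d+f}
  B3:  IN={d+f}  OUT={d+f}
  B4:  IN={d+f}  OUT={a*e}
  B5:  IN={a*e}  OUT={a*e, b+e}
  B6:  IN={a*e, b+e}  OUT={a*e, a+c, b+e}
  B7:  IN={a*e, a+c, b+e}  OUT={a*e, b+e}

Merge at B0 (entry node, so the boundary value {} is joined with the incoming edge(s)): IN[B0] = {} ∩ OUT[B3] = {}
Applying B0's transfer function to that IN value gives OUT[B0] (row B0 above).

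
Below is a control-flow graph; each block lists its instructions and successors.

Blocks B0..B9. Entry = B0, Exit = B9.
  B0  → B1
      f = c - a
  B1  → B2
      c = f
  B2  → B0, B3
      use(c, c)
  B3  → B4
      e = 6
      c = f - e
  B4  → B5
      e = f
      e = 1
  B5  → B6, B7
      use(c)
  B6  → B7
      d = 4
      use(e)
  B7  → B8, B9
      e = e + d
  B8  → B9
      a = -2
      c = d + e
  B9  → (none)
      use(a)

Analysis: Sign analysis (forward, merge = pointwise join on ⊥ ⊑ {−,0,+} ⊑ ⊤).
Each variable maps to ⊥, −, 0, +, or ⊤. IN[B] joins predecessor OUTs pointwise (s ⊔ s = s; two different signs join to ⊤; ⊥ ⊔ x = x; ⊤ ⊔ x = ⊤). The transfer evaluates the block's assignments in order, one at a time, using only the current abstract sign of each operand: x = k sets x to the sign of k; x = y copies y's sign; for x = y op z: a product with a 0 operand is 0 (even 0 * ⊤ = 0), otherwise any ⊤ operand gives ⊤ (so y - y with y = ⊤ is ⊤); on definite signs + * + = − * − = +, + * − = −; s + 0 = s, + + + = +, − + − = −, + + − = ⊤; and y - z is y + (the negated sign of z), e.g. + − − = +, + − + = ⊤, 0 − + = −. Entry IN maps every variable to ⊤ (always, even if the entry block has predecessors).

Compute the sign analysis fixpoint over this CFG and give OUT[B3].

Answer: {a: ⊤, b: ⊤, c: ⊤, d: ⊤, e: +, f: ⊤}

Working:
Fixpoint table:
  B0: | IN=(all ⊤) | OUT=(all ⊤)
  B1: | IN=(all ⊤) | OUT=(all ⊤)
  B2: | IN=(all ⊤) | OUT=(all ⊤)
  B3: | IN=(all ⊤) | OUT={e:+; rest ⊤}
  B4: | IN={e:+; rest ⊤} | OUT={e:+; rest ⊤}
  B5: | IN={e:+; rest ⊤} | OUT={e:+; rest ⊤}
  B6: | IN={e:+; rest ⊤} | OUT={d:+, e:+; rest ⊤}
  B7: | IN={e:+; rest ⊤} | OUT=(all ⊤)
  B8: | IN=(all ⊤) | OUT={a:-; rest ⊤}
  B9: | IN=(all ⊤) | OUT=(all ⊤)

Merge at B3: IN[B3] = OUT[B2] = {a: ⊤, b: ⊤, c: ⊤, d: ⊤, e: ⊤, f: ⊤}
Applying B3's transfer function to that IN value gives OUT[B3] (row B3 above).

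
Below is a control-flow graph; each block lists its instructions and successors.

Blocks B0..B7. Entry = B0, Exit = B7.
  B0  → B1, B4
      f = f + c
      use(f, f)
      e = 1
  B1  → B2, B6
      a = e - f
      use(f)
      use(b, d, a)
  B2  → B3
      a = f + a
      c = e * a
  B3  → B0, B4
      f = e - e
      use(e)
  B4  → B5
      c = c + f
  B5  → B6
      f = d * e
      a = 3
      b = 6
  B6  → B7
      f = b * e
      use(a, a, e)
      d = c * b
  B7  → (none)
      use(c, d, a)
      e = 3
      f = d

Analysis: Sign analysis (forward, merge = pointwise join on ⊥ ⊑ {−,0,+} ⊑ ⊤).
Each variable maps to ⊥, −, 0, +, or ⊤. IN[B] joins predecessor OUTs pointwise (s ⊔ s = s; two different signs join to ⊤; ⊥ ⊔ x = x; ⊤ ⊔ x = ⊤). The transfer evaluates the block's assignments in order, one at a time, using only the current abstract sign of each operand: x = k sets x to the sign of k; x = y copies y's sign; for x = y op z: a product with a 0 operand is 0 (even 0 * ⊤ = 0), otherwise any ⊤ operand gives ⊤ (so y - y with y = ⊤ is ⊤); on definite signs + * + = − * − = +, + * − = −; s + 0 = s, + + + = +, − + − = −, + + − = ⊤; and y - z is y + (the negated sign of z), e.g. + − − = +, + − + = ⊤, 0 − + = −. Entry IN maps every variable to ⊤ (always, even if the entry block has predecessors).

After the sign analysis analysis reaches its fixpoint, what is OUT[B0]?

Fixpoint table:
  B0: | IN=(all ⊤) | OUT={e:+; rest ⊤}
  B1: | IN={e:+; rest ⊤} | OUT={e:+; rest ⊤}
  B2: | IN={e:+; rest ⊤} | OUT={e:+; rest ⊤}
  B3: | IN={e:+; rest ⊤} | OUT={e:+; rest ⊤}
  B4: | IN={e:+; rest ⊤} | OUT={e:+; rest ⊤}
  B5: | IN={e:+; rest ⊤} | OUT={a:+, b:+, e:+; rest ⊤}
  B6: | IN={e:+; rest ⊤} | OUT={e:+; rest ⊤}
  B7: | IN={e:+; rest ⊤} | OUT={e:+; rest ⊤}

Merge at B0 (entry node, so the boundary value (all ⊤) is joined with the incoming edge(s)): IN[B0] = (all ⊤) ⊔ OUT[B3] = {a: ⊤, b: ⊤, c: ⊤, d: ⊤, e: ⊤, f: ⊤}
Applying B0's transfer function to that IN value gives OUT[B0] (row B0 above).

Answer: {a: ⊤, b: ⊤, c: ⊤, d: ⊤, e: +, f: ⊤}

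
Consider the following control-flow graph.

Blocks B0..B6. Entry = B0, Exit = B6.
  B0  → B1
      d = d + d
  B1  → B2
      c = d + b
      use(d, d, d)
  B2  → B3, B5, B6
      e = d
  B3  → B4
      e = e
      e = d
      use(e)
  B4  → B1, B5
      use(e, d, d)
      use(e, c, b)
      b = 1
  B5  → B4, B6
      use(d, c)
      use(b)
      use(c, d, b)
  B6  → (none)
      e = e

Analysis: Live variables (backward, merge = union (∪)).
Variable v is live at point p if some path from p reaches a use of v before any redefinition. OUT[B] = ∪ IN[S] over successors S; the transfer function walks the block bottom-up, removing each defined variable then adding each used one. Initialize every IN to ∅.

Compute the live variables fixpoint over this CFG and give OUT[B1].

Answer: {b, c, d}

Derivation:
Fixpoint table:
  B0:  IN={b, d}  OUT={b, d}
  B1:  IN={b, d}  OUT={b, c, d}
  B2:  IN={b, c, d}  OUT={b, c, d, e}
  B3:  IN={b, c, d, e}  OUT={b, c, d, e}
  B4:  IN={b, c, d, e}  OUT={b, c, d, e}
  B5:  IN={b, c, d, e}  OUT={b, c, d, e}
  B6:  IN={e}  OUT={}

Merge at B1: OUT[B1] = IN[B2] = {b, c, d}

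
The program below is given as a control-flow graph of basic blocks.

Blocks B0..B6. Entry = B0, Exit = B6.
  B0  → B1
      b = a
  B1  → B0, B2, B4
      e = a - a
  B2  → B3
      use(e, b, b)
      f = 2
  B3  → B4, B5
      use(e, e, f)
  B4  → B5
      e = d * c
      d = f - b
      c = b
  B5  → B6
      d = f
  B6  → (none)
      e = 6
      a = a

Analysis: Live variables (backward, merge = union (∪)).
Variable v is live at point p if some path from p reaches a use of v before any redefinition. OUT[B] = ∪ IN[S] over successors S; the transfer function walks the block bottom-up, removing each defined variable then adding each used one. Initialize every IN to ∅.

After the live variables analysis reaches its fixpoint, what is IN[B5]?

Per-block solution:
  B0: | IN={a, c, d, f} | OUT={a, b, c, d, f}
  B1: | IN={a, b, c, d, f} | OUT={a, b, c, d, e, f}
  B2: | IN={a, b, c, d, e} | OUT={a, b, c, d, e, f}
  B3: | IN={a, b, c, d, e, f} | OUT={a, b, c, d, f}
  B4: | IN={a, b, c, d, f} | OUT={a, f}
  B5: | IN={a, f} | OUT={a}
  B6: | IN={a} | OUT={}

Merge at B5: OUT[B5] = IN[B6] = {a}
Applying B5's transfer function to that OUT value gives IN[B5] (row B5 above).

Answer: {a, f}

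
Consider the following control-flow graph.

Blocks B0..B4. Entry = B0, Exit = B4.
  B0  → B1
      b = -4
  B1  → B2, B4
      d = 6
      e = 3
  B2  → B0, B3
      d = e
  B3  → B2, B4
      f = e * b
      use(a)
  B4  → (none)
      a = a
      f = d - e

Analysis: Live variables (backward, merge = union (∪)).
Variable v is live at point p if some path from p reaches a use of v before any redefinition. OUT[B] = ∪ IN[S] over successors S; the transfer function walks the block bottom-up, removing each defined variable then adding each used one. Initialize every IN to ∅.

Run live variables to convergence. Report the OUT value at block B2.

Fixpoint table:
  B0: | IN={a} | OUT={a, b}
  B1: | IN={a, b} | OUT={a, b, d, e}
  B2: | IN={a, b, e} | OUT={a, b, d, e}
  B3: | IN={a, b, d, e} | OUT={a, b, d, e}
  B4: | IN={a, d, e} | OUT={}

Merge at B2: OUT[B2] = IN[B0] ⊔ IN[B3] = {a, b, d, e}

Answer: {a, b, d, e}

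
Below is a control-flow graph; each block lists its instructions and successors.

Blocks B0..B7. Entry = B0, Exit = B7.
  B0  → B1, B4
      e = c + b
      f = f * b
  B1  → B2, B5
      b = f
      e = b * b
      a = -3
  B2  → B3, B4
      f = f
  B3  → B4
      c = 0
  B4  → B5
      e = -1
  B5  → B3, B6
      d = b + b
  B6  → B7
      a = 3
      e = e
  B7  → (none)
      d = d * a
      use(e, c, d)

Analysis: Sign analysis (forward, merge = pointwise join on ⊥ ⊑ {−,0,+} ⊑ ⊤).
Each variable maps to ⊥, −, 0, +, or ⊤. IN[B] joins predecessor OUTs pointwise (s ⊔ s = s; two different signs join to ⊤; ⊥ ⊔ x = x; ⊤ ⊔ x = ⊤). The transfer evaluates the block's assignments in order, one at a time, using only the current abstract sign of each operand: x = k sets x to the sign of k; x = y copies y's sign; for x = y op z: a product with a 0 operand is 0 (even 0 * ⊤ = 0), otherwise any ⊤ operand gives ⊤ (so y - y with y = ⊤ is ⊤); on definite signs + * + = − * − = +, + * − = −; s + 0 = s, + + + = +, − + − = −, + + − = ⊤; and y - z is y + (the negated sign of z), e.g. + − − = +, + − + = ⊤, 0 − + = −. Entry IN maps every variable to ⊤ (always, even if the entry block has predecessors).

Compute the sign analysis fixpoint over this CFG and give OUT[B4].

Answer: {a: ⊤, b: ⊤, c: ⊤, d: ⊤, e: -, f: ⊤}

Derivation:
Converged values:
  B0:   IN=(all ⊤)   OUT=(all ⊤)
  B1:   IN=(all ⊤)   OUT={a:-; rest ⊤}
  B2:   IN={a:-; rest ⊤}   OUT={a:-; rest ⊤}
  B3:   IN=(all ⊤)   OUT={c:0; rest ⊤}
  B4:   IN=(all ⊤)   OUT={e:-; rest ⊤}
  B5:   IN=(all ⊤)   OUT=(all ⊤)
  B6:   IN=(all ⊤)   OUT={a:+; rest ⊤}
  B7:   IN={a:+; rest ⊤}   OUT={a:+; rest ⊤}

Merge at B4: IN[B4] = OUT[B0] ⊔ OUT[B2] ⊔ OUT[B3] = {a: ⊤, b: ⊤, c: ⊤, d: ⊤, e: ⊤, f: ⊤}
Applying B4's transfer function to that IN value gives OUT[B4] (row B4 above).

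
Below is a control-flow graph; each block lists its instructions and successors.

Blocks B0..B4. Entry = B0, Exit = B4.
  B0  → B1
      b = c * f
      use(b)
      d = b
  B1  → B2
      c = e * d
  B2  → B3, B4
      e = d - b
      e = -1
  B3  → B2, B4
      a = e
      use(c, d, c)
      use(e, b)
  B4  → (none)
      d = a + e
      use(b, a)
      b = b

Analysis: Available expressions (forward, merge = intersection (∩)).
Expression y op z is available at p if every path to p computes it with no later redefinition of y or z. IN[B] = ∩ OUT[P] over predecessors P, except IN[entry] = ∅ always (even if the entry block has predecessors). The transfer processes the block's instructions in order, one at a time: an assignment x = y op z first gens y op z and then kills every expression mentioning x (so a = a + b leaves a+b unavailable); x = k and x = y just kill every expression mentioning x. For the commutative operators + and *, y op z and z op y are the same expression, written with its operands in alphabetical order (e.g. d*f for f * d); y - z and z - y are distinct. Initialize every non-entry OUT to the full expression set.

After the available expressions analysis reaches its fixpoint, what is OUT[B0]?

Fixpoint table:
  B0:  IN={}  OUT={c*f}
  B1:  IN={c*f}  OUT={d*e}
  B2:  IN={}  OUT={d-b}
  B3:  IN={d-b}  OUT={d-b}
  B4:  IN={d-b}  OUT={a+e}

B0 is the boundary node: IN[B0] = {}
Applying B0's transfer function to that IN value gives OUT[B0] (row B0 above).

Answer: {c*f}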